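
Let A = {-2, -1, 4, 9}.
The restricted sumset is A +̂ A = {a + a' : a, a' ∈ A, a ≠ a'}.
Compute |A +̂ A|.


Restricted sumset: A +̂ A = {a + a' : a ∈ A, a' ∈ A, a ≠ a'}.
Equivalently, take A + A and drop any sum 2a that is achievable ONLY as a + a for a ∈ A (i.e. sums representable only with equal summands).
Enumerate pairs (a, a') with a < a' (symmetric, so each unordered pair gives one sum; this covers all a ≠ a'):
  -2 + -1 = -3
  -2 + 4 = 2
  -2 + 9 = 7
  -1 + 4 = 3
  -1 + 9 = 8
  4 + 9 = 13
Collected distinct sums: {-3, 2, 3, 7, 8, 13}
|A +̂ A| = 6
(Reference bound: |A +̂ A| ≥ 2|A| - 3 for |A| ≥ 2, with |A| = 4 giving ≥ 5.)

|A +̂ A| = 6


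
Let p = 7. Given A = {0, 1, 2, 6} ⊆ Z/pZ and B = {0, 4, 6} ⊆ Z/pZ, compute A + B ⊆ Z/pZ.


Work in Z/7Z: reduce every sum a + b modulo 7.
Enumerate all 12 pairs:
a = 0: 0+0=0, 0+4=4, 0+6=6
a = 1: 1+0=1, 1+4=5, 1+6=0
a = 2: 2+0=2, 2+4=6, 2+6=1
a = 6: 6+0=6, 6+4=3, 6+6=5
Distinct residues collected: {0, 1, 2, 3, 4, 5, 6}
|A + B| = 7 (out of 7 total residues).

A + B = {0, 1, 2, 3, 4, 5, 6}


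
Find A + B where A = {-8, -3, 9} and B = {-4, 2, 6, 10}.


A + B = {a + b : a ∈ A, b ∈ B}.
Enumerate all |A|·|B| = 3·4 = 12 pairs (a, b) and collect distinct sums.
a = -8: -8+-4=-12, -8+2=-6, -8+6=-2, -8+10=2
a = -3: -3+-4=-7, -3+2=-1, -3+6=3, -3+10=7
a = 9: 9+-4=5, 9+2=11, 9+6=15, 9+10=19
Collecting distinct sums: A + B = {-12, -7, -6, -2, -1, 2, 3, 5, 7, 11, 15, 19}
|A + B| = 12

A + B = {-12, -7, -6, -2, -1, 2, 3, 5, 7, 11, 15, 19}


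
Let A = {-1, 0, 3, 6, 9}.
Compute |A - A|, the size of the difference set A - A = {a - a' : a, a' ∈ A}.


A - A = {a - a' : a, a' ∈ A}; |A| = 5.
Bounds: 2|A|-1 ≤ |A - A| ≤ |A|² - |A| + 1, i.e. 9 ≤ |A - A| ≤ 21.
Note: 0 ∈ A - A always (from a - a). The set is symmetric: if d ∈ A - A then -d ∈ A - A.
Enumerate nonzero differences d = a - a' with a > a' (then include -d):
Positive differences: {1, 3, 4, 6, 7, 9, 10}
Full difference set: {0} ∪ (positive diffs) ∪ (negative diffs).
|A - A| = 1 + 2·7 = 15 (matches direct enumeration: 15).

|A - A| = 15


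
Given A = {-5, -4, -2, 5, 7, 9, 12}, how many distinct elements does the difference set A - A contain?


A - A = {a - a' : a, a' ∈ A}; |A| = 7.
Bounds: 2|A|-1 ≤ |A - A| ≤ |A|² - |A| + 1, i.e. 13 ≤ |A - A| ≤ 43.
Note: 0 ∈ A - A always (from a - a). The set is symmetric: if d ∈ A - A then -d ∈ A - A.
Enumerate nonzero differences d = a - a' with a > a' (then include -d):
Positive differences: {1, 2, 3, 4, 5, 7, 9, 10, 11, 12, 13, 14, 16, 17}
Full difference set: {0} ∪ (positive diffs) ∪ (negative diffs).
|A - A| = 1 + 2·14 = 29 (matches direct enumeration: 29).

|A - A| = 29


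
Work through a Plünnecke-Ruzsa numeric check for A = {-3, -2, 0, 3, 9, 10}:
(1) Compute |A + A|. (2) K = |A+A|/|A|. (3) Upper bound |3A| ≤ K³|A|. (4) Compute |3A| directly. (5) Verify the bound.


|A| = 6.
Step 1: Compute A + A by enumerating all 36 pairs.
A + A = {-6, -5, -4, -3, -2, 0, 1, 3, 6, 7, 8, 9, 10, 12, 13, 18, 19, 20}, so |A + A| = 18.
Step 2: Doubling constant K = |A + A|/|A| = 18/6 = 18/6 ≈ 3.0000.
Step 3: Plünnecke-Ruzsa gives |3A| ≤ K³·|A| = (3.0000)³ · 6 ≈ 162.0000.
Step 4: Compute 3A = A + A + A directly by enumerating all triples (a,b,c) ∈ A³; |3A| = 35.
Step 5: Check 35 ≤ 162.0000? Yes ✓.

K = 18/6, Plünnecke-Ruzsa bound K³|A| ≈ 162.0000, |3A| = 35, inequality holds.


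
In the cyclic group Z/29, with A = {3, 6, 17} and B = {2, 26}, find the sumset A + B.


Work in Z/29Z: reduce every sum a + b modulo 29.
Enumerate all 6 pairs:
a = 3: 3+2=5, 3+26=0
a = 6: 6+2=8, 6+26=3
a = 17: 17+2=19, 17+26=14
Distinct residues collected: {0, 3, 5, 8, 14, 19}
|A + B| = 6 (out of 29 total residues).

A + B = {0, 3, 5, 8, 14, 19}


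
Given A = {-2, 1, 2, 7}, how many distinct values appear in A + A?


A + A = {a + a' : a, a' ∈ A}; |A| = 4.
General bounds: 2|A| - 1 ≤ |A + A| ≤ |A|(|A|+1)/2, i.e. 7 ≤ |A + A| ≤ 10.
Lower bound 2|A|-1 is attained iff A is an arithmetic progression.
Enumerate sums a + a' for a ≤ a' (symmetric, so this suffices):
a = -2: -2+-2=-4, -2+1=-1, -2+2=0, -2+7=5
a = 1: 1+1=2, 1+2=3, 1+7=8
a = 2: 2+2=4, 2+7=9
a = 7: 7+7=14
Distinct sums: {-4, -1, 0, 2, 3, 4, 5, 8, 9, 14}
|A + A| = 10

|A + A| = 10


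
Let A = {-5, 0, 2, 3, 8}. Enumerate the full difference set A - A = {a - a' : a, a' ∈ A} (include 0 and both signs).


A - A = {a - a' : a, a' ∈ A}.
Compute a - a' for each ordered pair (a, a'):
a = -5: -5--5=0, -5-0=-5, -5-2=-7, -5-3=-8, -5-8=-13
a = 0: 0--5=5, 0-0=0, 0-2=-2, 0-3=-3, 0-8=-8
a = 2: 2--5=7, 2-0=2, 2-2=0, 2-3=-1, 2-8=-6
a = 3: 3--5=8, 3-0=3, 3-2=1, 3-3=0, 3-8=-5
a = 8: 8--5=13, 8-0=8, 8-2=6, 8-3=5, 8-8=0
Collecting distinct values (and noting 0 appears from a-a):
A - A = {-13, -8, -7, -6, -5, -3, -2, -1, 0, 1, 2, 3, 5, 6, 7, 8, 13}
|A - A| = 17

A - A = {-13, -8, -7, -6, -5, -3, -2, -1, 0, 1, 2, 3, 5, 6, 7, 8, 13}


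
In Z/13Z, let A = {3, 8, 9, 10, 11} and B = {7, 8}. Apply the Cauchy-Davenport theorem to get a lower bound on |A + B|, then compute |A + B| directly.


Cauchy-Davenport: |A + B| ≥ min(p, |A| + |B| - 1) for A, B nonempty in Z/pZ.
|A| = 5, |B| = 2, p = 13.
CD lower bound = min(13, 5 + 2 - 1) = min(13, 6) = 6.
Compute A + B mod 13 directly:
a = 3: 3+7=10, 3+8=11
a = 8: 8+7=2, 8+8=3
a = 9: 9+7=3, 9+8=4
a = 10: 10+7=4, 10+8=5
a = 11: 11+7=5, 11+8=6
A + B = {2, 3, 4, 5, 6, 10, 11}, so |A + B| = 7.
Verify: 7 ≥ 6? Yes ✓.

CD lower bound = 6, actual |A + B| = 7.


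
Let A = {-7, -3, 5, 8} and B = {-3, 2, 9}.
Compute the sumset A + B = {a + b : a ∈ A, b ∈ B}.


A + B = {a + b : a ∈ A, b ∈ B}.
Enumerate all |A|·|B| = 4·3 = 12 pairs (a, b) and collect distinct sums.
a = -7: -7+-3=-10, -7+2=-5, -7+9=2
a = -3: -3+-3=-6, -3+2=-1, -3+9=6
a = 5: 5+-3=2, 5+2=7, 5+9=14
a = 8: 8+-3=5, 8+2=10, 8+9=17
Collecting distinct sums: A + B = {-10, -6, -5, -1, 2, 5, 6, 7, 10, 14, 17}
|A + B| = 11

A + B = {-10, -6, -5, -1, 2, 5, 6, 7, 10, 14, 17}


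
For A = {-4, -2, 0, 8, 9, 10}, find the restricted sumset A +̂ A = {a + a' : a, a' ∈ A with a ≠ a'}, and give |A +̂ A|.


Restricted sumset: A +̂ A = {a + a' : a ∈ A, a' ∈ A, a ≠ a'}.
Equivalently, take A + A and drop any sum 2a that is achievable ONLY as a + a for a ∈ A (i.e. sums representable only with equal summands).
Enumerate pairs (a, a') with a < a' (symmetric, so each unordered pair gives one sum; this covers all a ≠ a'):
  -4 + -2 = -6
  -4 + 0 = -4
  -4 + 8 = 4
  -4 + 9 = 5
  -4 + 10 = 6
  -2 + 0 = -2
  -2 + 8 = 6
  -2 + 9 = 7
  -2 + 10 = 8
  0 + 8 = 8
  0 + 9 = 9
  0 + 10 = 10
  8 + 9 = 17
  8 + 10 = 18
  9 + 10 = 19
Collected distinct sums: {-6, -4, -2, 4, 5, 6, 7, 8, 9, 10, 17, 18, 19}
|A +̂ A| = 13
(Reference bound: |A +̂ A| ≥ 2|A| - 3 for |A| ≥ 2, with |A| = 6 giving ≥ 9.)

|A +̂ A| = 13


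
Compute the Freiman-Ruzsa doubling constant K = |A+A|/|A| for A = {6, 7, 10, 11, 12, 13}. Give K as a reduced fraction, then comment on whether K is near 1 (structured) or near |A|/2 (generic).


|A| = 6.
Compute A + A by enumerating all 36 pairs.
A + A = {12, 13, 14, 16, 17, 18, 19, 20, 21, 22, 23, 24, 25, 26}, so |A + A| = 14.
K = |A + A| / |A| = 14/6 = 7/3 ≈ 2.3333.
Reference: AP of size 6 gives K = 11/6 ≈ 1.8333; a fully generic set of size 6 gives K ≈ 3.5000.

|A| = 6, |A + A| = 14, K = 14/6 = 7/3.


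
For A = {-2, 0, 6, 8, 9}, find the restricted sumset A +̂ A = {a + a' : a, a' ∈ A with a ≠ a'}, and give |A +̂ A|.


Restricted sumset: A +̂ A = {a + a' : a ∈ A, a' ∈ A, a ≠ a'}.
Equivalently, take A + A and drop any sum 2a that is achievable ONLY as a + a for a ∈ A (i.e. sums representable only with equal summands).
Enumerate pairs (a, a') with a < a' (symmetric, so each unordered pair gives one sum; this covers all a ≠ a'):
  -2 + 0 = -2
  -2 + 6 = 4
  -2 + 8 = 6
  -2 + 9 = 7
  0 + 6 = 6
  0 + 8 = 8
  0 + 9 = 9
  6 + 8 = 14
  6 + 9 = 15
  8 + 9 = 17
Collected distinct sums: {-2, 4, 6, 7, 8, 9, 14, 15, 17}
|A +̂ A| = 9
(Reference bound: |A +̂ A| ≥ 2|A| - 3 for |A| ≥ 2, with |A| = 5 giving ≥ 7.)

|A +̂ A| = 9


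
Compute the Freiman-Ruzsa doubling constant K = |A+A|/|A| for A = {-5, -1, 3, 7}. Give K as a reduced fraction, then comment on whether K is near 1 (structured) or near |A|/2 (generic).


|A| = 4.
Compute A + A by enumerating all 16 pairs.
A + A = {-10, -6, -2, 2, 6, 10, 14}, so |A + A| = 7.
K = |A + A| / |A| = 7/4 (already in lowest terms) ≈ 1.7500.
Reference: AP of size 4 gives K = 7/4 ≈ 1.7500; a fully generic set of size 4 gives K ≈ 2.5000.

|A| = 4, |A + A| = 7, K = 7/4.


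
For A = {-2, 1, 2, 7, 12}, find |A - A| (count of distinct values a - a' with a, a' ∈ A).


A - A = {a - a' : a, a' ∈ A}; |A| = 5.
Bounds: 2|A|-1 ≤ |A - A| ≤ |A|² - |A| + 1, i.e. 9 ≤ |A - A| ≤ 21.
Note: 0 ∈ A - A always (from a - a). The set is symmetric: if d ∈ A - A then -d ∈ A - A.
Enumerate nonzero differences d = a - a' with a > a' (then include -d):
Positive differences: {1, 3, 4, 5, 6, 9, 10, 11, 14}
Full difference set: {0} ∪ (positive diffs) ∪ (negative diffs).
|A - A| = 1 + 2·9 = 19 (matches direct enumeration: 19).

|A - A| = 19


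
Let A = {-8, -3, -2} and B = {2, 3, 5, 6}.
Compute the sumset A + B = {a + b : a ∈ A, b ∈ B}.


A + B = {a + b : a ∈ A, b ∈ B}.
Enumerate all |A|·|B| = 3·4 = 12 pairs (a, b) and collect distinct sums.
a = -8: -8+2=-6, -8+3=-5, -8+5=-3, -8+6=-2
a = -3: -3+2=-1, -3+3=0, -3+5=2, -3+6=3
a = -2: -2+2=0, -2+3=1, -2+5=3, -2+6=4
Collecting distinct sums: A + B = {-6, -5, -3, -2, -1, 0, 1, 2, 3, 4}
|A + B| = 10

A + B = {-6, -5, -3, -2, -1, 0, 1, 2, 3, 4}


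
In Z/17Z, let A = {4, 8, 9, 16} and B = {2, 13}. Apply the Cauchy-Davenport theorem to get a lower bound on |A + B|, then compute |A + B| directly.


Cauchy-Davenport: |A + B| ≥ min(p, |A| + |B| - 1) for A, B nonempty in Z/pZ.
|A| = 4, |B| = 2, p = 17.
CD lower bound = min(17, 4 + 2 - 1) = min(17, 5) = 5.
Compute A + B mod 17 directly:
a = 4: 4+2=6, 4+13=0
a = 8: 8+2=10, 8+13=4
a = 9: 9+2=11, 9+13=5
a = 16: 16+2=1, 16+13=12
A + B = {0, 1, 4, 5, 6, 10, 11, 12}, so |A + B| = 8.
Verify: 8 ≥ 5? Yes ✓.

CD lower bound = 5, actual |A + B| = 8.


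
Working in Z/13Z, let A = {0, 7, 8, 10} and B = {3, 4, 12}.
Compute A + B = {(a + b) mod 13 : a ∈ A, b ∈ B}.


Work in Z/13Z: reduce every sum a + b modulo 13.
Enumerate all 12 pairs:
a = 0: 0+3=3, 0+4=4, 0+12=12
a = 7: 7+3=10, 7+4=11, 7+12=6
a = 8: 8+3=11, 8+4=12, 8+12=7
a = 10: 10+3=0, 10+4=1, 10+12=9
Distinct residues collected: {0, 1, 3, 4, 6, 7, 9, 10, 11, 12}
|A + B| = 10 (out of 13 total residues).

A + B = {0, 1, 3, 4, 6, 7, 9, 10, 11, 12}


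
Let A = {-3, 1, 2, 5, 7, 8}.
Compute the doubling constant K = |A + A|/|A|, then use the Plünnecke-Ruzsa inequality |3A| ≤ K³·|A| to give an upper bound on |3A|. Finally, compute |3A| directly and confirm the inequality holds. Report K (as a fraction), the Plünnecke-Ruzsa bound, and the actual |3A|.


|A| = 6.
Step 1: Compute A + A by enumerating all 36 pairs.
A + A = {-6, -2, -1, 2, 3, 4, 5, 6, 7, 8, 9, 10, 12, 13, 14, 15, 16}, so |A + A| = 17.
Step 2: Doubling constant K = |A + A|/|A| = 17/6 = 17/6 ≈ 2.8333.
Step 3: Plünnecke-Ruzsa gives |3A| ≤ K³·|A| = (2.8333)³ · 6 ≈ 136.4722.
Step 4: Compute 3A = A + A + A directly by enumerating all triples (a,b,c) ∈ A³; |3A| = 29.
Step 5: Check 29 ≤ 136.4722? Yes ✓.

K = 17/6, Plünnecke-Ruzsa bound K³|A| ≈ 136.4722, |3A| = 29, inequality holds.


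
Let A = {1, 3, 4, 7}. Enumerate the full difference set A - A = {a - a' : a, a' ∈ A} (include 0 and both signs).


A - A = {a - a' : a, a' ∈ A}.
Compute a - a' for each ordered pair (a, a'):
a = 1: 1-1=0, 1-3=-2, 1-4=-3, 1-7=-6
a = 3: 3-1=2, 3-3=0, 3-4=-1, 3-7=-4
a = 4: 4-1=3, 4-3=1, 4-4=0, 4-7=-3
a = 7: 7-1=6, 7-3=4, 7-4=3, 7-7=0
Collecting distinct values (and noting 0 appears from a-a):
A - A = {-6, -4, -3, -2, -1, 0, 1, 2, 3, 4, 6}
|A - A| = 11

A - A = {-6, -4, -3, -2, -1, 0, 1, 2, 3, 4, 6}


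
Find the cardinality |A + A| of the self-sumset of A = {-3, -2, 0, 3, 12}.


A + A = {a + a' : a, a' ∈ A}; |A| = 5.
General bounds: 2|A| - 1 ≤ |A + A| ≤ |A|(|A|+1)/2, i.e. 9 ≤ |A + A| ≤ 15.
Lower bound 2|A|-1 is attained iff A is an arithmetic progression.
Enumerate sums a + a' for a ≤ a' (symmetric, so this suffices):
a = -3: -3+-3=-6, -3+-2=-5, -3+0=-3, -3+3=0, -3+12=9
a = -2: -2+-2=-4, -2+0=-2, -2+3=1, -2+12=10
a = 0: 0+0=0, 0+3=3, 0+12=12
a = 3: 3+3=6, 3+12=15
a = 12: 12+12=24
Distinct sums: {-6, -5, -4, -3, -2, 0, 1, 3, 6, 9, 10, 12, 15, 24}
|A + A| = 14

|A + A| = 14


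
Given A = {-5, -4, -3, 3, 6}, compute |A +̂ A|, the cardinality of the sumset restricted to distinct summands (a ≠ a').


Restricted sumset: A +̂ A = {a + a' : a ∈ A, a' ∈ A, a ≠ a'}.
Equivalently, take A + A and drop any sum 2a that is achievable ONLY as a + a for a ∈ A (i.e. sums representable only with equal summands).
Enumerate pairs (a, a') with a < a' (symmetric, so each unordered pair gives one sum; this covers all a ≠ a'):
  -5 + -4 = -9
  -5 + -3 = -8
  -5 + 3 = -2
  -5 + 6 = 1
  -4 + -3 = -7
  -4 + 3 = -1
  -4 + 6 = 2
  -3 + 3 = 0
  -3 + 6 = 3
  3 + 6 = 9
Collected distinct sums: {-9, -8, -7, -2, -1, 0, 1, 2, 3, 9}
|A +̂ A| = 10
(Reference bound: |A +̂ A| ≥ 2|A| - 3 for |A| ≥ 2, with |A| = 5 giving ≥ 7.)

|A +̂ A| = 10


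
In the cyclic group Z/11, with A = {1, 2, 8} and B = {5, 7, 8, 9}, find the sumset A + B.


Work in Z/11Z: reduce every sum a + b modulo 11.
Enumerate all 12 pairs:
a = 1: 1+5=6, 1+7=8, 1+8=9, 1+9=10
a = 2: 2+5=7, 2+7=9, 2+8=10, 2+9=0
a = 8: 8+5=2, 8+7=4, 8+8=5, 8+9=6
Distinct residues collected: {0, 2, 4, 5, 6, 7, 8, 9, 10}
|A + B| = 9 (out of 11 total residues).

A + B = {0, 2, 4, 5, 6, 7, 8, 9, 10}


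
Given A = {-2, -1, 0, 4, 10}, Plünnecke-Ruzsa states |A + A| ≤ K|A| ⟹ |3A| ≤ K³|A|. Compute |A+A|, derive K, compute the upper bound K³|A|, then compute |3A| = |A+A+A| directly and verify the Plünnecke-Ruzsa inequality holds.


|A| = 5.
Step 1: Compute A + A by enumerating all 25 pairs.
A + A = {-4, -3, -2, -1, 0, 2, 3, 4, 8, 9, 10, 14, 20}, so |A + A| = 13.
Step 2: Doubling constant K = |A + A|/|A| = 13/5 = 13/5 ≈ 2.6000.
Step 3: Plünnecke-Ruzsa gives |3A| ≤ K³·|A| = (2.6000)³ · 5 ≈ 87.8800.
Step 4: Compute 3A = A + A + A directly by enumerating all triples (a,b,c) ∈ A³; |3A| = 24.
Step 5: Check 24 ≤ 87.8800? Yes ✓.

K = 13/5, Plünnecke-Ruzsa bound K³|A| ≈ 87.8800, |3A| = 24, inequality holds.


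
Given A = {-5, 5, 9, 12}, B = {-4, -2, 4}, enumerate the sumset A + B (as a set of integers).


A + B = {a + b : a ∈ A, b ∈ B}.
Enumerate all |A|·|B| = 4·3 = 12 pairs (a, b) and collect distinct sums.
a = -5: -5+-4=-9, -5+-2=-7, -5+4=-1
a = 5: 5+-4=1, 5+-2=3, 5+4=9
a = 9: 9+-4=5, 9+-2=7, 9+4=13
a = 12: 12+-4=8, 12+-2=10, 12+4=16
Collecting distinct sums: A + B = {-9, -7, -1, 1, 3, 5, 7, 8, 9, 10, 13, 16}
|A + B| = 12

A + B = {-9, -7, -1, 1, 3, 5, 7, 8, 9, 10, 13, 16}


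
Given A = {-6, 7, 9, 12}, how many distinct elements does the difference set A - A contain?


A - A = {a - a' : a, a' ∈ A}; |A| = 4.
Bounds: 2|A|-1 ≤ |A - A| ≤ |A|² - |A| + 1, i.e. 7 ≤ |A - A| ≤ 13.
Note: 0 ∈ A - A always (from a - a). The set is symmetric: if d ∈ A - A then -d ∈ A - A.
Enumerate nonzero differences d = a - a' with a > a' (then include -d):
Positive differences: {2, 3, 5, 13, 15, 18}
Full difference set: {0} ∪ (positive diffs) ∪ (negative diffs).
|A - A| = 1 + 2·6 = 13 (matches direct enumeration: 13).

|A - A| = 13


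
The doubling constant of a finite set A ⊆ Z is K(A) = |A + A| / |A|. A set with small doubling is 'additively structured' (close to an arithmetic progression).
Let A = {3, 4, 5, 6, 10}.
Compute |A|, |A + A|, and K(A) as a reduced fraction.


|A| = 5.
Compute A + A by enumerating all 25 pairs.
A + A = {6, 7, 8, 9, 10, 11, 12, 13, 14, 15, 16, 20}, so |A + A| = 12.
K = |A + A| / |A| = 12/5 (already in lowest terms) ≈ 2.4000.
Reference: AP of size 5 gives K = 9/5 ≈ 1.8000; a fully generic set of size 5 gives K ≈ 3.0000.

|A| = 5, |A + A| = 12, K = 12/5.


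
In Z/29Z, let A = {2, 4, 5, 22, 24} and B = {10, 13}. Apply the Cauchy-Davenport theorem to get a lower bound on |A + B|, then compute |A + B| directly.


Cauchy-Davenport: |A + B| ≥ min(p, |A| + |B| - 1) for A, B nonempty in Z/pZ.
|A| = 5, |B| = 2, p = 29.
CD lower bound = min(29, 5 + 2 - 1) = min(29, 6) = 6.
Compute A + B mod 29 directly:
a = 2: 2+10=12, 2+13=15
a = 4: 4+10=14, 4+13=17
a = 5: 5+10=15, 5+13=18
a = 22: 22+10=3, 22+13=6
a = 24: 24+10=5, 24+13=8
A + B = {3, 5, 6, 8, 12, 14, 15, 17, 18}, so |A + B| = 9.
Verify: 9 ≥ 6? Yes ✓.

CD lower bound = 6, actual |A + B| = 9.


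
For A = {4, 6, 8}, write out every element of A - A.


A - A = {a - a' : a, a' ∈ A}.
Compute a - a' for each ordered pair (a, a'):
a = 4: 4-4=0, 4-6=-2, 4-8=-4
a = 6: 6-4=2, 6-6=0, 6-8=-2
a = 8: 8-4=4, 8-6=2, 8-8=0
Collecting distinct values (and noting 0 appears from a-a):
A - A = {-4, -2, 0, 2, 4}
|A - A| = 5

A - A = {-4, -2, 0, 2, 4}


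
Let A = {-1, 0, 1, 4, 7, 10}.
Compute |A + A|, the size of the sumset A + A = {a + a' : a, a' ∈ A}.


A + A = {a + a' : a, a' ∈ A}; |A| = 6.
General bounds: 2|A| - 1 ≤ |A + A| ≤ |A|(|A|+1)/2, i.e. 11 ≤ |A + A| ≤ 21.
Lower bound 2|A|-1 is attained iff A is an arithmetic progression.
Enumerate sums a + a' for a ≤ a' (symmetric, so this suffices):
a = -1: -1+-1=-2, -1+0=-1, -1+1=0, -1+4=3, -1+7=6, -1+10=9
a = 0: 0+0=0, 0+1=1, 0+4=4, 0+7=7, 0+10=10
a = 1: 1+1=2, 1+4=5, 1+7=8, 1+10=11
a = 4: 4+4=8, 4+7=11, 4+10=14
a = 7: 7+7=14, 7+10=17
a = 10: 10+10=20
Distinct sums: {-2, -1, 0, 1, 2, 3, 4, 5, 6, 7, 8, 9, 10, 11, 14, 17, 20}
|A + A| = 17

|A + A| = 17


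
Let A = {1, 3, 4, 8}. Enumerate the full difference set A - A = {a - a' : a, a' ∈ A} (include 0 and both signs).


A - A = {a - a' : a, a' ∈ A}.
Compute a - a' for each ordered pair (a, a'):
a = 1: 1-1=0, 1-3=-2, 1-4=-3, 1-8=-7
a = 3: 3-1=2, 3-3=0, 3-4=-1, 3-8=-5
a = 4: 4-1=3, 4-3=1, 4-4=0, 4-8=-4
a = 8: 8-1=7, 8-3=5, 8-4=4, 8-8=0
Collecting distinct values (and noting 0 appears from a-a):
A - A = {-7, -5, -4, -3, -2, -1, 0, 1, 2, 3, 4, 5, 7}
|A - A| = 13

A - A = {-7, -5, -4, -3, -2, -1, 0, 1, 2, 3, 4, 5, 7}


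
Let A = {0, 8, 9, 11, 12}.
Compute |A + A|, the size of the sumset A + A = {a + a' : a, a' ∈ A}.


A + A = {a + a' : a, a' ∈ A}; |A| = 5.
General bounds: 2|A| - 1 ≤ |A + A| ≤ |A|(|A|+1)/2, i.e. 9 ≤ |A + A| ≤ 15.
Lower bound 2|A|-1 is attained iff A is an arithmetic progression.
Enumerate sums a + a' for a ≤ a' (symmetric, so this suffices):
a = 0: 0+0=0, 0+8=8, 0+9=9, 0+11=11, 0+12=12
a = 8: 8+8=16, 8+9=17, 8+11=19, 8+12=20
a = 9: 9+9=18, 9+11=20, 9+12=21
a = 11: 11+11=22, 11+12=23
a = 12: 12+12=24
Distinct sums: {0, 8, 9, 11, 12, 16, 17, 18, 19, 20, 21, 22, 23, 24}
|A + A| = 14

|A + A| = 14


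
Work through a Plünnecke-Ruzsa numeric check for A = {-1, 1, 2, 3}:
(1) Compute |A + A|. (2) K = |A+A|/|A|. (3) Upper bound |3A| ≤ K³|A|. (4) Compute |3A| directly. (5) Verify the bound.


|A| = 4.
Step 1: Compute A + A by enumerating all 16 pairs.
A + A = {-2, 0, 1, 2, 3, 4, 5, 6}, so |A + A| = 8.
Step 2: Doubling constant K = |A + A|/|A| = 8/4 = 8/4 ≈ 2.0000.
Step 3: Plünnecke-Ruzsa gives |3A| ≤ K³·|A| = (2.0000)³ · 4 ≈ 32.0000.
Step 4: Compute 3A = A + A + A directly by enumerating all triples (a,b,c) ∈ A³; |3A| = 12.
Step 5: Check 12 ≤ 32.0000? Yes ✓.

K = 8/4, Plünnecke-Ruzsa bound K³|A| ≈ 32.0000, |3A| = 12, inequality holds.


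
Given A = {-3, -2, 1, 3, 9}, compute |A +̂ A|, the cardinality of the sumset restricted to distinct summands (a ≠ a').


Restricted sumset: A +̂ A = {a + a' : a ∈ A, a' ∈ A, a ≠ a'}.
Equivalently, take A + A and drop any sum 2a that is achievable ONLY as a + a for a ∈ A (i.e. sums representable only with equal summands).
Enumerate pairs (a, a') with a < a' (symmetric, so each unordered pair gives one sum; this covers all a ≠ a'):
  -3 + -2 = -5
  -3 + 1 = -2
  -3 + 3 = 0
  -3 + 9 = 6
  -2 + 1 = -1
  -2 + 3 = 1
  -2 + 9 = 7
  1 + 3 = 4
  1 + 9 = 10
  3 + 9 = 12
Collected distinct sums: {-5, -2, -1, 0, 1, 4, 6, 7, 10, 12}
|A +̂ A| = 10
(Reference bound: |A +̂ A| ≥ 2|A| - 3 for |A| ≥ 2, with |A| = 5 giving ≥ 7.)

|A +̂ A| = 10


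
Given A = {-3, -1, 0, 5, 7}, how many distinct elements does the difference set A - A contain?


A - A = {a - a' : a, a' ∈ A}; |A| = 5.
Bounds: 2|A|-1 ≤ |A - A| ≤ |A|² - |A| + 1, i.e. 9 ≤ |A - A| ≤ 21.
Note: 0 ∈ A - A always (from a - a). The set is symmetric: if d ∈ A - A then -d ∈ A - A.
Enumerate nonzero differences d = a - a' with a > a' (then include -d):
Positive differences: {1, 2, 3, 5, 6, 7, 8, 10}
Full difference set: {0} ∪ (positive diffs) ∪ (negative diffs).
|A - A| = 1 + 2·8 = 17 (matches direct enumeration: 17).

|A - A| = 17


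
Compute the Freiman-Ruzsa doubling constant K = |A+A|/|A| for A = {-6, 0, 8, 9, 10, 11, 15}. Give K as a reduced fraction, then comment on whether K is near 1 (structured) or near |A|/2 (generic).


|A| = 7.
Compute A + A by enumerating all 49 pairs.
A + A = {-12, -6, 0, 2, 3, 4, 5, 8, 9, 10, 11, 15, 16, 17, 18, 19, 20, 21, 22, 23, 24, 25, 26, 30}, so |A + A| = 24.
K = |A + A| / |A| = 24/7 (already in lowest terms) ≈ 3.4286.
Reference: AP of size 7 gives K = 13/7 ≈ 1.8571; a fully generic set of size 7 gives K ≈ 4.0000.

|A| = 7, |A + A| = 24, K = 24/7.


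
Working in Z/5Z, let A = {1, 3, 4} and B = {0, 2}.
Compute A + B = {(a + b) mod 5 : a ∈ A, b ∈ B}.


Work in Z/5Z: reduce every sum a + b modulo 5.
Enumerate all 6 pairs:
a = 1: 1+0=1, 1+2=3
a = 3: 3+0=3, 3+2=0
a = 4: 4+0=4, 4+2=1
Distinct residues collected: {0, 1, 3, 4}
|A + B| = 4 (out of 5 total residues).

A + B = {0, 1, 3, 4}


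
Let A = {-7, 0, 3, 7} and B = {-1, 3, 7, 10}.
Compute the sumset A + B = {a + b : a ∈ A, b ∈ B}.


A + B = {a + b : a ∈ A, b ∈ B}.
Enumerate all |A|·|B| = 4·4 = 16 pairs (a, b) and collect distinct sums.
a = -7: -7+-1=-8, -7+3=-4, -7+7=0, -7+10=3
a = 0: 0+-1=-1, 0+3=3, 0+7=7, 0+10=10
a = 3: 3+-1=2, 3+3=6, 3+7=10, 3+10=13
a = 7: 7+-1=6, 7+3=10, 7+7=14, 7+10=17
Collecting distinct sums: A + B = {-8, -4, -1, 0, 2, 3, 6, 7, 10, 13, 14, 17}
|A + B| = 12

A + B = {-8, -4, -1, 0, 2, 3, 6, 7, 10, 13, 14, 17}


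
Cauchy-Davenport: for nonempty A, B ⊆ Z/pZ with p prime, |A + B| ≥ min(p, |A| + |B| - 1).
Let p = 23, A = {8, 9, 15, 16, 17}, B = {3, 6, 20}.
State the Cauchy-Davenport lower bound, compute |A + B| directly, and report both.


Cauchy-Davenport: |A + B| ≥ min(p, |A| + |B| - 1) for A, B nonempty in Z/pZ.
|A| = 5, |B| = 3, p = 23.
CD lower bound = min(23, 5 + 3 - 1) = min(23, 7) = 7.
Compute A + B mod 23 directly:
a = 8: 8+3=11, 8+6=14, 8+20=5
a = 9: 9+3=12, 9+6=15, 9+20=6
a = 15: 15+3=18, 15+6=21, 15+20=12
a = 16: 16+3=19, 16+6=22, 16+20=13
a = 17: 17+3=20, 17+6=0, 17+20=14
A + B = {0, 5, 6, 11, 12, 13, 14, 15, 18, 19, 20, 21, 22}, so |A + B| = 13.
Verify: 13 ≥ 7? Yes ✓.

CD lower bound = 7, actual |A + B| = 13.


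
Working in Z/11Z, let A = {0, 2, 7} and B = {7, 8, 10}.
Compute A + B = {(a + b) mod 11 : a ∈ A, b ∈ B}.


Work in Z/11Z: reduce every sum a + b modulo 11.
Enumerate all 9 pairs:
a = 0: 0+7=7, 0+8=8, 0+10=10
a = 2: 2+7=9, 2+8=10, 2+10=1
a = 7: 7+7=3, 7+8=4, 7+10=6
Distinct residues collected: {1, 3, 4, 6, 7, 8, 9, 10}
|A + B| = 8 (out of 11 total residues).

A + B = {1, 3, 4, 6, 7, 8, 9, 10}


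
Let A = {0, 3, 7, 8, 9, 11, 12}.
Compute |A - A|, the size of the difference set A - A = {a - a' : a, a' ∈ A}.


A - A = {a - a' : a, a' ∈ A}; |A| = 7.
Bounds: 2|A|-1 ≤ |A - A| ≤ |A|² - |A| + 1, i.e. 13 ≤ |A - A| ≤ 43.
Note: 0 ∈ A - A always (from a - a). The set is symmetric: if d ∈ A - A then -d ∈ A - A.
Enumerate nonzero differences d = a - a' with a > a' (then include -d):
Positive differences: {1, 2, 3, 4, 5, 6, 7, 8, 9, 11, 12}
Full difference set: {0} ∪ (positive diffs) ∪ (negative diffs).
|A - A| = 1 + 2·11 = 23 (matches direct enumeration: 23).

|A - A| = 23


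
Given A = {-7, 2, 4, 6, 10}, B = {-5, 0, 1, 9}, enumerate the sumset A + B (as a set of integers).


A + B = {a + b : a ∈ A, b ∈ B}.
Enumerate all |A|·|B| = 5·4 = 20 pairs (a, b) and collect distinct sums.
a = -7: -7+-5=-12, -7+0=-7, -7+1=-6, -7+9=2
a = 2: 2+-5=-3, 2+0=2, 2+1=3, 2+9=11
a = 4: 4+-5=-1, 4+0=4, 4+1=5, 4+9=13
a = 6: 6+-5=1, 6+0=6, 6+1=7, 6+9=15
a = 10: 10+-5=5, 10+0=10, 10+1=11, 10+9=19
Collecting distinct sums: A + B = {-12, -7, -6, -3, -1, 1, 2, 3, 4, 5, 6, 7, 10, 11, 13, 15, 19}
|A + B| = 17

A + B = {-12, -7, -6, -3, -1, 1, 2, 3, 4, 5, 6, 7, 10, 11, 13, 15, 19}


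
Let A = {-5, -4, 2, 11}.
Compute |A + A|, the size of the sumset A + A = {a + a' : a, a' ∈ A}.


A + A = {a + a' : a, a' ∈ A}; |A| = 4.
General bounds: 2|A| - 1 ≤ |A + A| ≤ |A|(|A|+1)/2, i.e. 7 ≤ |A + A| ≤ 10.
Lower bound 2|A|-1 is attained iff A is an arithmetic progression.
Enumerate sums a + a' for a ≤ a' (symmetric, so this suffices):
a = -5: -5+-5=-10, -5+-4=-9, -5+2=-3, -5+11=6
a = -4: -4+-4=-8, -4+2=-2, -4+11=7
a = 2: 2+2=4, 2+11=13
a = 11: 11+11=22
Distinct sums: {-10, -9, -8, -3, -2, 4, 6, 7, 13, 22}
|A + A| = 10

|A + A| = 10


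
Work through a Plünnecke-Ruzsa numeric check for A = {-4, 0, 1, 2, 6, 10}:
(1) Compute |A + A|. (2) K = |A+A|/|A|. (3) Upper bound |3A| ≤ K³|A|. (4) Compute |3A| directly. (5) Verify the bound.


|A| = 6.
Step 1: Compute A + A by enumerating all 36 pairs.
A + A = {-8, -4, -3, -2, 0, 1, 2, 3, 4, 6, 7, 8, 10, 11, 12, 16, 20}, so |A + A| = 17.
Step 2: Doubling constant K = |A + A|/|A| = 17/6 = 17/6 ≈ 2.8333.
Step 3: Plünnecke-Ruzsa gives |3A| ≤ K³·|A| = (2.8333)³ · 6 ≈ 136.4722.
Step 4: Compute 3A = A + A + A directly by enumerating all triples (a,b,c) ∈ A³; |3A| = 31.
Step 5: Check 31 ≤ 136.4722? Yes ✓.

K = 17/6, Plünnecke-Ruzsa bound K³|A| ≈ 136.4722, |3A| = 31, inequality holds.


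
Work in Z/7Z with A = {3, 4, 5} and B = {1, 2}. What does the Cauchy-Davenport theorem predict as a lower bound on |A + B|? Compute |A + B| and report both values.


Cauchy-Davenport: |A + B| ≥ min(p, |A| + |B| - 1) for A, B nonempty in Z/pZ.
|A| = 3, |B| = 2, p = 7.
CD lower bound = min(7, 3 + 2 - 1) = min(7, 4) = 4.
Compute A + B mod 7 directly:
a = 3: 3+1=4, 3+2=5
a = 4: 4+1=5, 4+2=6
a = 5: 5+1=6, 5+2=0
A + B = {0, 4, 5, 6}, so |A + B| = 4.
Verify: 4 ≥ 4? Yes ✓.

CD lower bound = 4, actual |A + B| = 4.


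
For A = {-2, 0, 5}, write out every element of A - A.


A - A = {a - a' : a, a' ∈ A}.
Compute a - a' for each ordered pair (a, a'):
a = -2: -2--2=0, -2-0=-2, -2-5=-7
a = 0: 0--2=2, 0-0=0, 0-5=-5
a = 5: 5--2=7, 5-0=5, 5-5=0
Collecting distinct values (and noting 0 appears from a-a):
A - A = {-7, -5, -2, 0, 2, 5, 7}
|A - A| = 7

A - A = {-7, -5, -2, 0, 2, 5, 7}


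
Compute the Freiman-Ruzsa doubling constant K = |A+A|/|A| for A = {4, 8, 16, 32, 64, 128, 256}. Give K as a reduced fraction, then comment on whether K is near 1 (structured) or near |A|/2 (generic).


|A| = 7.
Compute A + A by enumerating all 49 pairs.
A + A = {8, 12, 16, 20, 24, 32, 36, 40, 48, 64, 68, 72, 80, 96, 128, 132, 136, 144, 160, 192, 256, 260, 264, 272, 288, 320, 384, 512}, so |A + A| = 28.
K = |A + A| / |A| = 28/7 = 4/1 ≈ 4.0000.
Reference: AP of size 7 gives K = 13/7 ≈ 1.8571; a fully generic set of size 7 gives K ≈ 4.0000.

|A| = 7, |A + A| = 28, K = 28/7 = 4/1.


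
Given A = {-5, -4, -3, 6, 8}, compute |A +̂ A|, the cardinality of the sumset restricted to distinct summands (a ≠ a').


Restricted sumset: A +̂ A = {a + a' : a ∈ A, a' ∈ A, a ≠ a'}.
Equivalently, take A + A and drop any sum 2a that is achievable ONLY as a + a for a ∈ A (i.e. sums representable only with equal summands).
Enumerate pairs (a, a') with a < a' (symmetric, so each unordered pair gives one sum; this covers all a ≠ a'):
  -5 + -4 = -9
  -5 + -3 = -8
  -5 + 6 = 1
  -5 + 8 = 3
  -4 + -3 = -7
  -4 + 6 = 2
  -4 + 8 = 4
  -3 + 6 = 3
  -3 + 8 = 5
  6 + 8 = 14
Collected distinct sums: {-9, -8, -7, 1, 2, 3, 4, 5, 14}
|A +̂ A| = 9
(Reference bound: |A +̂ A| ≥ 2|A| - 3 for |A| ≥ 2, with |A| = 5 giving ≥ 7.)

|A +̂ A| = 9


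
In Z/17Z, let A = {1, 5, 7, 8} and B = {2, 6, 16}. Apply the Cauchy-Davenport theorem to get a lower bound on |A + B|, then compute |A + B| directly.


Cauchy-Davenport: |A + B| ≥ min(p, |A| + |B| - 1) for A, B nonempty in Z/pZ.
|A| = 4, |B| = 3, p = 17.
CD lower bound = min(17, 4 + 3 - 1) = min(17, 6) = 6.
Compute A + B mod 17 directly:
a = 1: 1+2=3, 1+6=7, 1+16=0
a = 5: 5+2=7, 5+6=11, 5+16=4
a = 7: 7+2=9, 7+6=13, 7+16=6
a = 8: 8+2=10, 8+6=14, 8+16=7
A + B = {0, 3, 4, 6, 7, 9, 10, 11, 13, 14}, so |A + B| = 10.
Verify: 10 ≥ 6? Yes ✓.

CD lower bound = 6, actual |A + B| = 10.


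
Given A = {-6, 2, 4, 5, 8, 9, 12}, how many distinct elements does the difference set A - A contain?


A - A = {a - a' : a, a' ∈ A}; |A| = 7.
Bounds: 2|A|-1 ≤ |A - A| ≤ |A|² - |A| + 1, i.e. 13 ≤ |A - A| ≤ 43.
Note: 0 ∈ A - A always (from a - a). The set is symmetric: if d ∈ A - A then -d ∈ A - A.
Enumerate nonzero differences d = a - a' with a > a' (then include -d):
Positive differences: {1, 2, 3, 4, 5, 6, 7, 8, 10, 11, 14, 15, 18}
Full difference set: {0} ∪ (positive diffs) ∪ (negative diffs).
|A - A| = 1 + 2·13 = 27 (matches direct enumeration: 27).

|A - A| = 27


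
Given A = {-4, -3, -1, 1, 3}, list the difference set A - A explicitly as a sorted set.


A - A = {a - a' : a, a' ∈ A}.
Compute a - a' for each ordered pair (a, a'):
a = -4: -4--4=0, -4--3=-1, -4--1=-3, -4-1=-5, -4-3=-7
a = -3: -3--4=1, -3--3=0, -3--1=-2, -3-1=-4, -3-3=-6
a = -1: -1--4=3, -1--3=2, -1--1=0, -1-1=-2, -1-3=-4
a = 1: 1--4=5, 1--3=4, 1--1=2, 1-1=0, 1-3=-2
a = 3: 3--4=7, 3--3=6, 3--1=4, 3-1=2, 3-3=0
Collecting distinct values (and noting 0 appears from a-a):
A - A = {-7, -6, -5, -4, -3, -2, -1, 0, 1, 2, 3, 4, 5, 6, 7}
|A - A| = 15

A - A = {-7, -6, -5, -4, -3, -2, -1, 0, 1, 2, 3, 4, 5, 6, 7}


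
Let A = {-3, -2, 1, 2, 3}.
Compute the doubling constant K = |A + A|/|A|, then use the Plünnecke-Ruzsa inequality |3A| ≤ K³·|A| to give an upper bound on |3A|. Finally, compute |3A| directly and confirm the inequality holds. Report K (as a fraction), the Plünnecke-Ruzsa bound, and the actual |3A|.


|A| = 5.
Step 1: Compute A + A by enumerating all 25 pairs.
A + A = {-6, -5, -4, -2, -1, 0, 1, 2, 3, 4, 5, 6}, so |A + A| = 12.
Step 2: Doubling constant K = |A + A|/|A| = 12/5 = 12/5 ≈ 2.4000.
Step 3: Plünnecke-Ruzsa gives |3A| ≤ K³·|A| = (2.4000)³ · 5 ≈ 69.1200.
Step 4: Compute 3A = A + A + A directly by enumerating all triples (a,b,c) ∈ A³; |3A| = 19.
Step 5: Check 19 ≤ 69.1200? Yes ✓.

K = 12/5, Plünnecke-Ruzsa bound K³|A| ≈ 69.1200, |3A| = 19, inequality holds.


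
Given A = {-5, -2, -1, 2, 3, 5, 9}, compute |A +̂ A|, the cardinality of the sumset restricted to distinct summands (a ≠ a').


Restricted sumset: A +̂ A = {a + a' : a ∈ A, a' ∈ A, a ≠ a'}.
Equivalently, take A + A and drop any sum 2a that is achievable ONLY as a + a for a ∈ A (i.e. sums representable only with equal summands).
Enumerate pairs (a, a') with a < a' (symmetric, so each unordered pair gives one sum; this covers all a ≠ a'):
  -5 + -2 = -7
  -5 + -1 = -6
  -5 + 2 = -3
  -5 + 3 = -2
  -5 + 5 = 0
  -5 + 9 = 4
  -2 + -1 = -3
  -2 + 2 = 0
  -2 + 3 = 1
  -2 + 5 = 3
  -2 + 9 = 7
  -1 + 2 = 1
  -1 + 3 = 2
  -1 + 5 = 4
  -1 + 9 = 8
  2 + 3 = 5
  2 + 5 = 7
  2 + 9 = 11
  3 + 5 = 8
  3 + 9 = 12
  5 + 9 = 14
Collected distinct sums: {-7, -6, -3, -2, 0, 1, 2, 3, 4, 5, 7, 8, 11, 12, 14}
|A +̂ A| = 15
(Reference bound: |A +̂ A| ≥ 2|A| - 3 for |A| ≥ 2, with |A| = 7 giving ≥ 11.)

|A +̂ A| = 15


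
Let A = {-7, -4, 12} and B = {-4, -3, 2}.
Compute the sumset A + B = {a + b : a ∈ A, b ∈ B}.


A + B = {a + b : a ∈ A, b ∈ B}.
Enumerate all |A|·|B| = 3·3 = 9 pairs (a, b) and collect distinct sums.
a = -7: -7+-4=-11, -7+-3=-10, -7+2=-5
a = -4: -4+-4=-8, -4+-3=-7, -4+2=-2
a = 12: 12+-4=8, 12+-3=9, 12+2=14
Collecting distinct sums: A + B = {-11, -10, -8, -7, -5, -2, 8, 9, 14}
|A + B| = 9

A + B = {-11, -10, -8, -7, -5, -2, 8, 9, 14}


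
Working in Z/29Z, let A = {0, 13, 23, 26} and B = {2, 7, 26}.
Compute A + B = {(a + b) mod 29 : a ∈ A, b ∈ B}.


Work in Z/29Z: reduce every sum a + b modulo 29.
Enumerate all 12 pairs:
a = 0: 0+2=2, 0+7=7, 0+26=26
a = 13: 13+2=15, 13+7=20, 13+26=10
a = 23: 23+2=25, 23+7=1, 23+26=20
a = 26: 26+2=28, 26+7=4, 26+26=23
Distinct residues collected: {1, 2, 4, 7, 10, 15, 20, 23, 25, 26, 28}
|A + B| = 11 (out of 29 total residues).

A + B = {1, 2, 4, 7, 10, 15, 20, 23, 25, 26, 28}


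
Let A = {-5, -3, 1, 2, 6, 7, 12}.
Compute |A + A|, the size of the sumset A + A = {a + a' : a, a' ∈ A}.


A + A = {a + a' : a, a' ∈ A}; |A| = 7.
General bounds: 2|A| - 1 ≤ |A + A| ≤ |A|(|A|+1)/2, i.e. 13 ≤ |A + A| ≤ 28.
Lower bound 2|A|-1 is attained iff A is an arithmetic progression.
Enumerate sums a + a' for a ≤ a' (symmetric, so this suffices):
a = -5: -5+-5=-10, -5+-3=-8, -5+1=-4, -5+2=-3, -5+6=1, -5+7=2, -5+12=7
a = -3: -3+-3=-6, -3+1=-2, -3+2=-1, -3+6=3, -3+7=4, -3+12=9
a = 1: 1+1=2, 1+2=3, 1+6=7, 1+7=8, 1+12=13
a = 2: 2+2=4, 2+6=8, 2+7=9, 2+12=14
a = 6: 6+6=12, 6+7=13, 6+12=18
a = 7: 7+7=14, 7+12=19
a = 12: 12+12=24
Distinct sums: {-10, -8, -6, -4, -3, -2, -1, 1, 2, 3, 4, 7, 8, 9, 12, 13, 14, 18, 19, 24}
|A + A| = 20

|A + A| = 20


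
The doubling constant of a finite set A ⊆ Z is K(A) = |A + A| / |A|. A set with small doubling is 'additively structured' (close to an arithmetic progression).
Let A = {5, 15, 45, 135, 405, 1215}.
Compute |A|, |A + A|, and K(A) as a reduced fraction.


|A| = 6.
Compute A + A by enumerating all 36 pairs.
A + A = {10, 20, 30, 50, 60, 90, 140, 150, 180, 270, 410, 420, 450, 540, 810, 1220, 1230, 1260, 1350, 1620, 2430}, so |A + A| = 21.
K = |A + A| / |A| = 21/6 = 7/2 ≈ 3.5000.
Reference: AP of size 6 gives K = 11/6 ≈ 1.8333; a fully generic set of size 6 gives K ≈ 3.5000.

|A| = 6, |A + A| = 21, K = 21/6 = 7/2.


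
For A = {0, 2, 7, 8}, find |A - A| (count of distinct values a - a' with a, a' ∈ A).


A - A = {a - a' : a, a' ∈ A}; |A| = 4.
Bounds: 2|A|-1 ≤ |A - A| ≤ |A|² - |A| + 1, i.e. 7 ≤ |A - A| ≤ 13.
Note: 0 ∈ A - A always (from a - a). The set is symmetric: if d ∈ A - A then -d ∈ A - A.
Enumerate nonzero differences d = a - a' with a > a' (then include -d):
Positive differences: {1, 2, 5, 6, 7, 8}
Full difference set: {0} ∪ (positive diffs) ∪ (negative diffs).
|A - A| = 1 + 2·6 = 13 (matches direct enumeration: 13).

|A - A| = 13


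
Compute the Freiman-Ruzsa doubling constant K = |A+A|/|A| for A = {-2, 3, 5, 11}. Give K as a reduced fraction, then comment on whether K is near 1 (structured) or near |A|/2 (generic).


|A| = 4.
Compute A + A by enumerating all 16 pairs.
A + A = {-4, 1, 3, 6, 8, 9, 10, 14, 16, 22}, so |A + A| = 10.
K = |A + A| / |A| = 10/4 = 5/2 ≈ 2.5000.
Reference: AP of size 4 gives K = 7/4 ≈ 1.7500; a fully generic set of size 4 gives K ≈ 2.5000.

|A| = 4, |A + A| = 10, K = 10/4 = 5/2.


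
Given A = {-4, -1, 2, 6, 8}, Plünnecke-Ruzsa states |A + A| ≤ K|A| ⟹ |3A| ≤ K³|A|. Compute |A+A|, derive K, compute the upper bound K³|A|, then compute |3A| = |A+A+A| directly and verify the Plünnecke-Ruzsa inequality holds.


|A| = 5.
Step 1: Compute A + A by enumerating all 25 pairs.
A + A = {-8, -5, -2, 1, 2, 4, 5, 7, 8, 10, 12, 14, 16}, so |A + A| = 13.
Step 2: Doubling constant K = |A + A|/|A| = 13/5 = 13/5 ≈ 2.6000.
Step 3: Plünnecke-Ruzsa gives |3A| ≤ K³·|A| = (2.6000)³ · 5 ≈ 87.8800.
Step 4: Compute 3A = A + A + A directly by enumerating all triples (a,b,c) ∈ A³; |3A| = 24.
Step 5: Check 24 ≤ 87.8800? Yes ✓.

K = 13/5, Plünnecke-Ruzsa bound K³|A| ≈ 87.8800, |3A| = 24, inequality holds.


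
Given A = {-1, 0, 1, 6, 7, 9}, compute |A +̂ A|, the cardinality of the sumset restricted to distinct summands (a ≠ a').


Restricted sumset: A +̂ A = {a + a' : a ∈ A, a' ∈ A, a ≠ a'}.
Equivalently, take A + A and drop any sum 2a that is achievable ONLY as a + a for a ∈ A (i.e. sums representable only with equal summands).
Enumerate pairs (a, a') with a < a' (symmetric, so each unordered pair gives one sum; this covers all a ≠ a'):
  -1 + 0 = -1
  -1 + 1 = 0
  -1 + 6 = 5
  -1 + 7 = 6
  -1 + 9 = 8
  0 + 1 = 1
  0 + 6 = 6
  0 + 7 = 7
  0 + 9 = 9
  1 + 6 = 7
  1 + 7 = 8
  1 + 9 = 10
  6 + 7 = 13
  6 + 9 = 15
  7 + 9 = 16
Collected distinct sums: {-1, 0, 1, 5, 6, 7, 8, 9, 10, 13, 15, 16}
|A +̂ A| = 12
(Reference bound: |A +̂ A| ≥ 2|A| - 3 for |A| ≥ 2, with |A| = 6 giving ≥ 9.)

|A +̂ A| = 12


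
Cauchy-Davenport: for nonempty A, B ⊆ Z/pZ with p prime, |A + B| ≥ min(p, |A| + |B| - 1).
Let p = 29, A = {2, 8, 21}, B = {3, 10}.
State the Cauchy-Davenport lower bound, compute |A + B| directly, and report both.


Cauchy-Davenport: |A + B| ≥ min(p, |A| + |B| - 1) for A, B nonempty in Z/pZ.
|A| = 3, |B| = 2, p = 29.
CD lower bound = min(29, 3 + 2 - 1) = min(29, 4) = 4.
Compute A + B mod 29 directly:
a = 2: 2+3=5, 2+10=12
a = 8: 8+3=11, 8+10=18
a = 21: 21+3=24, 21+10=2
A + B = {2, 5, 11, 12, 18, 24}, so |A + B| = 6.
Verify: 6 ≥ 4? Yes ✓.

CD lower bound = 4, actual |A + B| = 6.


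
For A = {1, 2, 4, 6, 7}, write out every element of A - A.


A - A = {a - a' : a, a' ∈ A}.
Compute a - a' for each ordered pair (a, a'):
a = 1: 1-1=0, 1-2=-1, 1-4=-3, 1-6=-5, 1-7=-6
a = 2: 2-1=1, 2-2=0, 2-4=-2, 2-6=-4, 2-7=-5
a = 4: 4-1=3, 4-2=2, 4-4=0, 4-6=-2, 4-7=-3
a = 6: 6-1=5, 6-2=4, 6-4=2, 6-6=0, 6-7=-1
a = 7: 7-1=6, 7-2=5, 7-4=3, 7-6=1, 7-7=0
Collecting distinct values (and noting 0 appears from a-a):
A - A = {-6, -5, -4, -3, -2, -1, 0, 1, 2, 3, 4, 5, 6}
|A - A| = 13

A - A = {-6, -5, -4, -3, -2, -1, 0, 1, 2, 3, 4, 5, 6}


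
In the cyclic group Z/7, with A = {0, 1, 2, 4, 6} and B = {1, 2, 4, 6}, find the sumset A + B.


Work in Z/7Z: reduce every sum a + b modulo 7.
Enumerate all 20 pairs:
a = 0: 0+1=1, 0+2=2, 0+4=4, 0+6=6
a = 1: 1+1=2, 1+2=3, 1+4=5, 1+6=0
a = 2: 2+1=3, 2+2=4, 2+4=6, 2+6=1
a = 4: 4+1=5, 4+2=6, 4+4=1, 4+6=3
a = 6: 6+1=0, 6+2=1, 6+4=3, 6+6=5
Distinct residues collected: {0, 1, 2, 3, 4, 5, 6}
|A + B| = 7 (out of 7 total residues).

A + B = {0, 1, 2, 3, 4, 5, 6}


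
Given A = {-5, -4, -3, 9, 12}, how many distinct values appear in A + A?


A + A = {a + a' : a, a' ∈ A}; |A| = 5.
General bounds: 2|A| - 1 ≤ |A + A| ≤ |A|(|A|+1)/2, i.e. 9 ≤ |A + A| ≤ 15.
Lower bound 2|A|-1 is attained iff A is an arithmetic progression.
Enumerate sums a + a' for a ≤ a' (symmetric, so this suffices):
a = -5: -5+-5=-10, -5+-4=-9, -5+-3=-8, -5+9=4, -5+12=7
a = -4: -4+-4=-8, -4+-3=-7, -4+9=5, -4+12=8
a = -3: -3+-3=-6, -3+9=6, -3+12=9
a = 9: 9+9=18, 9+12=21
a = 12: 12+12=24
Distinct sums: {-10, -9, -8, -7, -6, 4, 5, 6, 7, 8, 9, 18, 21, 24}
|A + A| = 14

|A + A| = 14


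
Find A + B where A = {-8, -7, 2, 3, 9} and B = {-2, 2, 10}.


A + B = {a + b : a ∈ A, b ∈ B}.
Enumerate all |A|·|B| = 5·3 = 15 pairs (a, b) and collect distinct sums.
a = -8: -8+-2=-10, -8+2=-6, -8+10=2
a = -7: -7+-2=-9, -7+2=-5, -7+10=3
a = 2: 2+-2=0, 2+2=4, 2+10=12
a = 3: 3+-2=1, 3+2=5, 3+10=13
a = 9: 9+-2=7, 9+2=11, 9+10=19
Collecting distinct sums: A + B = {-10, -9, -6, -5, 0, 1, 2, 3, 4, 5, 7, 11, 12, 13, 19}
|A + B| = 15

A + B = {-10, -9, -6, -5, 0, 1, 2, 3, 4, 5, 7, 11, 12, 13, 19}


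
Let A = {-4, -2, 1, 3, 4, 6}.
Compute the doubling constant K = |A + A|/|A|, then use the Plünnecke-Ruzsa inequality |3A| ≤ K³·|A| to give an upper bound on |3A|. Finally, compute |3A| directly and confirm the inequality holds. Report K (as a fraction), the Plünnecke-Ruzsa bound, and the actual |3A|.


|A| = 6.
Step 1: Compute A + A by enumerating all 36 pairs.
A + A = {-8, -6, -4, -3, -1, 0, 1, 2, 4, 5, 6, 7, 8, 9, 10, 12}, so |A + A| = 16.
Step 2: Doubling constant K = |A + A|/|A| = 16/6 = 16/6 ≈ 2.6667.
Step 3: Plünnecke-Ruzsa gives |3A| ≤ K³·|A| = (2.6667)³ · 6 ≈ 113.7778.
Step 4: Compute 3A = A + A + A directly by enumerating all triples (a,b,c) ∈ A³; |3A| = 28.
Step 5: Check 28 ≤ 113.7778? Yes ✓.

K = 16/6, Plünnecke-Ruzsa bound K³|A| ≈ 113.7778, |3A| = 28, inequality holds.
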